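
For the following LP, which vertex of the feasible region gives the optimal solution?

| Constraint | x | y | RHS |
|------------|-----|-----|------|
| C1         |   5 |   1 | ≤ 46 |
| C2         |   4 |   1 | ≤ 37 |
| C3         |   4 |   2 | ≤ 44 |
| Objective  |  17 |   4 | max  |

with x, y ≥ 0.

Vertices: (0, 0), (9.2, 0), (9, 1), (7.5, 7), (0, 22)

Evaluate the objective at each vertex of the feasible region:
  z(0, 0) = 0
  z(9.2, 0) = 156.4
  z(9, 1) = 157  ←
  z(7.5, 7) = 155.5
  z(0, 22) = 88
The maximum is at x = 9, y = 1.

(9, 1)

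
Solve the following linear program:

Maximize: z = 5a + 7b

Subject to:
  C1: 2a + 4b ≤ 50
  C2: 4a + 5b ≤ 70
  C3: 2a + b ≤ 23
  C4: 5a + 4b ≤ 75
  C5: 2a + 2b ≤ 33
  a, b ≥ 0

Evaluate the objective at each vertex of the feasible region:
  z(0, 0) = 0
  z(11.5, 0) = 57.5
  z(7.5, 8) = 93.5
  z(5, 10) = 95  ←
  z(0, 12.5) = 87.5
The maximum is at a = 5, b = 10.

a = 5, b = 10, z = 95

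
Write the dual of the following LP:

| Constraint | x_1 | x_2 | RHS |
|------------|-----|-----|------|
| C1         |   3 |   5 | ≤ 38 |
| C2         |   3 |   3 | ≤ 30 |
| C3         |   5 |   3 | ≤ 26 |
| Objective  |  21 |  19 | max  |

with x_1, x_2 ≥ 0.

Primal max cᵀx s.t. Ax ≤ b, x ≥ 0  →  Dual min bᵀy s.t. Aᵀy ≥ c, y ≥ 0.

Minimize: z = 38y1 + 30y2 + 26y3

Subject to:
  3y1 + 3y2 + 5y3 ≥ 21
  5y1 + 3y2 + 3y3 ≥ 19
  y1, y2, y3 ≥ 0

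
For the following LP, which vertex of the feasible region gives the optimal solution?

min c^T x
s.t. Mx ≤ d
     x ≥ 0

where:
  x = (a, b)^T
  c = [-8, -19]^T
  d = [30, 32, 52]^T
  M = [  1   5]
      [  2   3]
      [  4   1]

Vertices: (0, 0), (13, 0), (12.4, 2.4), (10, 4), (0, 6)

Evaluate the objective at each vertex of the feasible region:
  z(0, 0) = 0
  z(13, 0) = -104
  z(12.4, 2.4) = -144.8
  z(10, 4) = -156  ←
  z(0, 6) = -114
The minimum is at a = 10, b = 4.

(10, 4)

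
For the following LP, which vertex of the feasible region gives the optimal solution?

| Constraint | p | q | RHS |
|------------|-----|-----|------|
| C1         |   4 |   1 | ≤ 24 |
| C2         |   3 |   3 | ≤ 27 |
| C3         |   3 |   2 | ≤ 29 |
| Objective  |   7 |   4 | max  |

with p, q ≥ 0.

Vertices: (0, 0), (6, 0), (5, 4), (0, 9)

Evaluate the objective at each vertex of the feasible region:
  z(0, 0) = 0
  z(6, 0) = 42
  z(5, 4) = 51  ←
  z(0, 9) = 36
The maximum is at p = 5, q = 4.

(5, 4)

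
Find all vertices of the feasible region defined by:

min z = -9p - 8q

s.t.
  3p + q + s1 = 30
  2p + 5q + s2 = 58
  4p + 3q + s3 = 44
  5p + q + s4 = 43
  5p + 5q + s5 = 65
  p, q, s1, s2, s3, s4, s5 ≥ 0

(0, 0), (8.6, 0), (7.727, 4.364), (5, 8), (2.333, 10.67), (0, 11.6)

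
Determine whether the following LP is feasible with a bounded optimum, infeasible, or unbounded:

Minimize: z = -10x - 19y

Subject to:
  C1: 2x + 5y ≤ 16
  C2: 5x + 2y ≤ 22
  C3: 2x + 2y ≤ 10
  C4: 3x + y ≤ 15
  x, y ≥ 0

Feasible with a bounded optimal solution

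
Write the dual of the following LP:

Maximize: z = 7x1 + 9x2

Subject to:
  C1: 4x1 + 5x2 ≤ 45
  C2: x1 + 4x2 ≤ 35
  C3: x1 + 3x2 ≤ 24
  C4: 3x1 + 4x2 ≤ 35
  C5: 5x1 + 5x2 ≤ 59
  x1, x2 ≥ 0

Primal max cᵀx s.t. Ax ≤ b, x ≥ 0  →  Dual min bᵀy s.t. Aᵀy ≥ c, y ≥ 0.

Minimize: z = 45y1 + 35y2 + 24y3 + 35y4 + 59y5

Subject to:
  4y1 + y2 + y3 + 3y4 + 5y5 ≥ 7
  5y1 + 4y2 + 3y3 + 4y4 + 5y5 ≥ 9
  y1, y2, y3, y4, y5 ≥ 0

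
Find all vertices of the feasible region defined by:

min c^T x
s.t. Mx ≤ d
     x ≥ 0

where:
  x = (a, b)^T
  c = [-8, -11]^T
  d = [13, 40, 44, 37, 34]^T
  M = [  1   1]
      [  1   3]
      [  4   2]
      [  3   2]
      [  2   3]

(0, 0), (11, 0), (9, 4), (5, 8), (0, 11.33)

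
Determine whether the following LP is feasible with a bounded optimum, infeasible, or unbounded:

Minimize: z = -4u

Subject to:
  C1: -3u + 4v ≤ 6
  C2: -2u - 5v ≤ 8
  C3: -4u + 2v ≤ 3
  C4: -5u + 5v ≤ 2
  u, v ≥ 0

Unbounded (objective can decrease without bound)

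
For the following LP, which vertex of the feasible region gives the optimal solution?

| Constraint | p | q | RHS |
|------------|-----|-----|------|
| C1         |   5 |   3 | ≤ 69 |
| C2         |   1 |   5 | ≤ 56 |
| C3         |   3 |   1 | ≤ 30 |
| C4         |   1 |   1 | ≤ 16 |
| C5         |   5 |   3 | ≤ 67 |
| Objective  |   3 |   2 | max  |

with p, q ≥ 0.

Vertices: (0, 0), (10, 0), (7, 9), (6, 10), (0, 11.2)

Evaluate the objective at each vertex of the feasible region:
  z(0, 0) = 0
  z(10, 0) = 30
  z(7, 9) = 39  ←
  z(6, 10) = 38
  z(0, 11.2) = 22.4
The maximum is at p = 7, q = 9.

(7, 9)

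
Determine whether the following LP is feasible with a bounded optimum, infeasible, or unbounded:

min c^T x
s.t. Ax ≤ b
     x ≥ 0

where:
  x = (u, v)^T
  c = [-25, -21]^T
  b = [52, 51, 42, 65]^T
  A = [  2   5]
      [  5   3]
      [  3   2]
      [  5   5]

Feasible with a bounded optimal solution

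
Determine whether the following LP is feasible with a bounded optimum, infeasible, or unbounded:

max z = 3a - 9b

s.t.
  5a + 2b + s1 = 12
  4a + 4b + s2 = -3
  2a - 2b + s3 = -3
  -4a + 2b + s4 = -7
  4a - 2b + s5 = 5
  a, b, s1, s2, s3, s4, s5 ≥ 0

Infeasible (no feasible solution exists)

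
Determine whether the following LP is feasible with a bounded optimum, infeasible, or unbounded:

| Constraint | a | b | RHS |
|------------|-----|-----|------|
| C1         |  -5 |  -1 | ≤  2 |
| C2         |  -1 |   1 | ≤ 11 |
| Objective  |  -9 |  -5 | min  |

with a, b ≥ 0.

Unbounded (objective can decrease without bound)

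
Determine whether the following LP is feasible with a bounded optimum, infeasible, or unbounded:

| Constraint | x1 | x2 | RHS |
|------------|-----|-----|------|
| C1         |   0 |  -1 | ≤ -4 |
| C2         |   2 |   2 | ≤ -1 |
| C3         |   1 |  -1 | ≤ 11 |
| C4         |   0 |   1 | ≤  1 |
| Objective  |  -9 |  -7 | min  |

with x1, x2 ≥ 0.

Infeasible (no feasible solution exists)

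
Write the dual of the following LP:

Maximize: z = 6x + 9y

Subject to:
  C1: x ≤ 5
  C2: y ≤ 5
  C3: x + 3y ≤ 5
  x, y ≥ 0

Primal max cᵀx s.t. Ax ≤ b, x ≥ 0  →  Dual min bᵀy s.t. Aᵀy ≥ c, y ≥ 0.

Minimize: z = 5y1 + 5y2 + 5y3

Subject to:
  y1 + y3 ≥ 6
  y2 + 3y3 ≥ 9
  y1, y2, y3 ≥ 0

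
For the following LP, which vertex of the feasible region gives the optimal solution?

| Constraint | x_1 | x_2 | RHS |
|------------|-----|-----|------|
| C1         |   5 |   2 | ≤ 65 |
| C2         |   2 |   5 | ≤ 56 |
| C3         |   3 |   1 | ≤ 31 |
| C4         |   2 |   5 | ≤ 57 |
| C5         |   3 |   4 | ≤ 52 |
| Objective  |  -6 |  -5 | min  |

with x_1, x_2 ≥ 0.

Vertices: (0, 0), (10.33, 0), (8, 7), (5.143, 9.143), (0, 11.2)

Evaluate the objective at each vertex of the feasible region:
  z(0, 0) = 0
  z(10.33, 0) = -62
  z(8, 7) = -83  ←
  z(5.143, 9.143) = -76.57
  z(0, 11.2) = -56
The minimum is at x_1 = 8, x_2 = 7.

(8, 7)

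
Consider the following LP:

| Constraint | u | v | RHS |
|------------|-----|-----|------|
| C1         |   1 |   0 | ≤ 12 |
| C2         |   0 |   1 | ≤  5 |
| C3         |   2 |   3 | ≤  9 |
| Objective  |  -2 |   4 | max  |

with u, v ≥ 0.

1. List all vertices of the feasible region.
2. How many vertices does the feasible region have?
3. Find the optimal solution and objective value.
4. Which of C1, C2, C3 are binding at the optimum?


1. (0, 0), (4.5, 0), (0, 3)
2. 3
3. u = 0, v = 3, z = 12
4. C3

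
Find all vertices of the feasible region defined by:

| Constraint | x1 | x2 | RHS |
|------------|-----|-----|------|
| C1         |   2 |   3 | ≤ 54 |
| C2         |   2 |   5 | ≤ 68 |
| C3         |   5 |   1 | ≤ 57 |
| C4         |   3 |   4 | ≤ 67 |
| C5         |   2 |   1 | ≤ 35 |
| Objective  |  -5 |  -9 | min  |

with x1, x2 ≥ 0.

(0, 0), (11.4, 0), (9.471, 9.647), (9, 10), (0, 13.6)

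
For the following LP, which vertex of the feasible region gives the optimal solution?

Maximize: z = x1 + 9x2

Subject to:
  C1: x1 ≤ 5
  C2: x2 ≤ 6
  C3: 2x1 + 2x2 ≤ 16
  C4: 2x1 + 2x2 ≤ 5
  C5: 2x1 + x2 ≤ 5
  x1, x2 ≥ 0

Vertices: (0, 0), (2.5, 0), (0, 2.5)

Evaluate the objective at each vertex of the feasible region:
  z(0, 0) = 0
  z(2.5, 0) = 2.5
  z(0, 2.5) = 22.5  ←
The maximum is at x1 = 0, x2 = 2.5.

(0, 2.5)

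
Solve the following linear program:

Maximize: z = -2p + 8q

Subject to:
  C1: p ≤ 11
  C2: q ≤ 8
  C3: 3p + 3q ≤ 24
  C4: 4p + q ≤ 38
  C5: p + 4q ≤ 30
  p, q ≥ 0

Evaluate the objective at each vertex of the feasible region:
  z(0, 0) = 0
  z(8, 0) = -16
  z(0.6667, 7.333) = 57.33
  z(0, 7.5) = 60  ←
The maximum is at p = 0, q = 7.5.

p = 0, q = 7.5, z = 60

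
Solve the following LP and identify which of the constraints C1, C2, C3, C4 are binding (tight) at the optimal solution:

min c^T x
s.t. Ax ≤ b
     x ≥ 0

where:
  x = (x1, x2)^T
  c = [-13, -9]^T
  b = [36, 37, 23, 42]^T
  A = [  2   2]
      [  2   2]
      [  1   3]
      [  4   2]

At x1 = 8, x2 = 5, compute slack b - a·x for each constraint:
  C1: 36 − 26 = 10  (slack)
  C2: 37 − 26 = 11  (slack)
  C3: 23 − 23 = 0  (binding)
  C4: 42 − 42 = 0  (binding)

Optimal: x1 = 8, x2 = 5
Binding: C3, C4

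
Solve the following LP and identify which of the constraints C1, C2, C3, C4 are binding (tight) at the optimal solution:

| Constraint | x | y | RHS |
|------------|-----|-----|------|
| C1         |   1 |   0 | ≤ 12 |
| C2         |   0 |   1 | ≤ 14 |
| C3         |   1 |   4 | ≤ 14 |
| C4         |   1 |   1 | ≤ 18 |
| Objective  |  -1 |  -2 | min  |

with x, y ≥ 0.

At x = 12, y = 0.5, compute slack b - a·x for each constraint:
  C1: 12 − 12 = 0  (binding)
  C2: 14 − 0.5 = 13.5  (slack)
  C3: 14 − 14 = 0  (binding)
  C4: 18 − 12.5 = 5.5  (slack)

Optimal: x = 12, y = 0.5
Binding: C1, C3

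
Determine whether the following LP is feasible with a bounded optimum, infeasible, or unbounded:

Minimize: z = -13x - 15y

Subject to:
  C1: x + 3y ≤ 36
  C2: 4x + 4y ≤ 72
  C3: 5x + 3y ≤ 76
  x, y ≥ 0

Feasible with a bounded optimal solution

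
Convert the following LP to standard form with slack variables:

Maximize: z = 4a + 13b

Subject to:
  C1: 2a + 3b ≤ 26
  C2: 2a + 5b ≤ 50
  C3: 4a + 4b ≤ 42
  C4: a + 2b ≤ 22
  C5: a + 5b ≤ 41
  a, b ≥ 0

max z = 4a + 13b

s.t.
  2a + 3b + s1 = 26
  2a + 5b + s2 = 50
  4a + 4b + s3 = 42
  a + 2b + s4 = 22
  a + 5b + s5 = 41
  a, b, s1, s2, s3, s4, s5 ≥ 0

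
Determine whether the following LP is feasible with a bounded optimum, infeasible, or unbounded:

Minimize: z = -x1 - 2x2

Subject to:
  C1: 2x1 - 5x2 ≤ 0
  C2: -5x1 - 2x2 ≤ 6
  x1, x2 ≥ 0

Unbounded (objective can decrease without bound)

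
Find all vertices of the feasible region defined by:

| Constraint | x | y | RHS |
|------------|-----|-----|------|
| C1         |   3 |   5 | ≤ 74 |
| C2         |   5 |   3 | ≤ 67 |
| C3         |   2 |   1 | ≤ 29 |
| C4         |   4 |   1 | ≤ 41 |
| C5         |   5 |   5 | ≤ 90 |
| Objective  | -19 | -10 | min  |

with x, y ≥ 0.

(0, 0), (10.25, 0), (8, 9), (7.062, 10.56), (0, 14.8)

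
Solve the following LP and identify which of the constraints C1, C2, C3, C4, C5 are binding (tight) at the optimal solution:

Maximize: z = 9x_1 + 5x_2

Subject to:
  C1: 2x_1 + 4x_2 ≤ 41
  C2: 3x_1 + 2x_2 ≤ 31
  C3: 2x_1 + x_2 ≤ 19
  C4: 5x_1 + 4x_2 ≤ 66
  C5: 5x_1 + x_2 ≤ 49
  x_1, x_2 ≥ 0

At x_1 = 7, x_2 = 5, compute slack b - a·x for each constraint:
  C1: 41 − 34 = 7  (slack)
  C2: 31 − 31 = 0  (binding)
  C3: 19 − 19 = 0  (binding)
  C4: 66 − 55 = 11  (slack)
  C5: 49 − 40 = 9  (slack)

Optimal: x_1 = 7, x_2 = 5
Binding: C2, C3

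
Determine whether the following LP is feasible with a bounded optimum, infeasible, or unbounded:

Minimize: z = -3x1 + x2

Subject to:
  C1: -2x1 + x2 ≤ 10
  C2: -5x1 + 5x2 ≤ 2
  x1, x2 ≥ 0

Unbounded (objective can decrease without bound)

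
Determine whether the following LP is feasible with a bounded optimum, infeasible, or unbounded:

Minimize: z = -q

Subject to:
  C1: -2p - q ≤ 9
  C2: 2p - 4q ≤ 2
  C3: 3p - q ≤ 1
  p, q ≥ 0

Unbounded (objective can decrease without bound)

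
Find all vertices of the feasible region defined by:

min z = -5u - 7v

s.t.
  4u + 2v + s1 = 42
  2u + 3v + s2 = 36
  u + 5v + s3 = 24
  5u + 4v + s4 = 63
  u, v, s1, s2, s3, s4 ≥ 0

(0, 0), (10.5, 0), (9, 3), (0, 4.8)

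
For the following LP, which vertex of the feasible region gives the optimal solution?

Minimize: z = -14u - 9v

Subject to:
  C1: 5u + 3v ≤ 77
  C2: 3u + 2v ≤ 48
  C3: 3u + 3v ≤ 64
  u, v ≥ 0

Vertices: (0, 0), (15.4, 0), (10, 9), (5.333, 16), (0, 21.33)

Evaluate the objective at each vertex of the feasible region:
  z(0, 0) = 0
  z(15.4, 0) = -215.6
  z(10, 9) = -221  ←
  z(5.333, 16) = -218.7
  z(0, 21.33) = -192
The minimum is at u = 10, v = 9.

(10, 9)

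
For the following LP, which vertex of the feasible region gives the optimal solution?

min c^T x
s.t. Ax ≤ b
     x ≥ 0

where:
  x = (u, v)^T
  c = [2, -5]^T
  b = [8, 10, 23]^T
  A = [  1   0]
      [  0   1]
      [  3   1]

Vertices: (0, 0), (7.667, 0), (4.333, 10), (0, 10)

Evaluate the objective at each vertex of the feasible region:
  z(0, 0) = 0
  z(7.667, 0) = 15.33
  z(4.333, 10) = -41.33
  z(0, 10) = -50  ←
The minimum is at u = 0, v = 10.

(0, 10)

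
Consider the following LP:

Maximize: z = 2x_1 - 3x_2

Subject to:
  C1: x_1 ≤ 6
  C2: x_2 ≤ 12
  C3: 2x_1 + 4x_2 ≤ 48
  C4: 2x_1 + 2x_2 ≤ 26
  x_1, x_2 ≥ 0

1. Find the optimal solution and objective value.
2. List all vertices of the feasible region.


1. x_1 = 6, x_2 = 0, z = 12
2. (0, 0), (6, 0), (6, 7), (2, 11), (0, 12)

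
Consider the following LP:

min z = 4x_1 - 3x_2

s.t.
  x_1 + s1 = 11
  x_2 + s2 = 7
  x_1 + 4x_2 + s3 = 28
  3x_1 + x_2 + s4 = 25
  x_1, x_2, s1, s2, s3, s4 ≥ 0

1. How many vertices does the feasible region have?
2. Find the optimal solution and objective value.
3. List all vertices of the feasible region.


1. 4
2. x_1 = 0, x_2 = 7, z = -21
3. (0, 0), (8.333, 0), (6.545, 5.364), (0, 7)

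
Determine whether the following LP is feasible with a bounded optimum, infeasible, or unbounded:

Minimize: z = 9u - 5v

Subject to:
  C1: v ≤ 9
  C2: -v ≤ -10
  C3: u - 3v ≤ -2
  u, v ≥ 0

Infeasible (no feasible solution exists)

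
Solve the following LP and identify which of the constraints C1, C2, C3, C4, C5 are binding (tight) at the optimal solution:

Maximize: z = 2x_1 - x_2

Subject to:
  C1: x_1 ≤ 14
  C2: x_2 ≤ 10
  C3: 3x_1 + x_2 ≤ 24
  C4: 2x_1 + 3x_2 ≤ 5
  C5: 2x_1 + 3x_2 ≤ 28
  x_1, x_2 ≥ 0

At x_1 = 2.5, x_2 = 0, compute slack b - a·x for each constraint:
  C1: 14 − 2.5 = 11.5  (slack)
  C2: 10 − 0 = 10  (slack)
  C3: 24 − 7.5 = 16.5  (slack)
  C4: 5 − 5 = 0  (binding)
  C5: 28 − 5 = 23  (slack)

Optimal: x_1 = 2.5, x_2 = 0
Binding: C4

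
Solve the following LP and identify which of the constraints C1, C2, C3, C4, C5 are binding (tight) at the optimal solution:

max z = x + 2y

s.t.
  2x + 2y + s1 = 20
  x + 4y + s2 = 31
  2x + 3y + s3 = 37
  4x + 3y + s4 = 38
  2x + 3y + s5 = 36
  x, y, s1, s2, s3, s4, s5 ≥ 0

At x = 3, y = 7, compute slack b - a·x for each constraint:
  C1: 20 − 20 = 0  (binding)
  C2: 31 − 31 = 0  (binding)
  C3: 37 − 27 = 10  (slack)
  C4: 38 − 33 = 5  (slack)
  C5: 36 − 27 = 9  (slack)

Optimal: x = 3, y = 7
Binding: C1, C2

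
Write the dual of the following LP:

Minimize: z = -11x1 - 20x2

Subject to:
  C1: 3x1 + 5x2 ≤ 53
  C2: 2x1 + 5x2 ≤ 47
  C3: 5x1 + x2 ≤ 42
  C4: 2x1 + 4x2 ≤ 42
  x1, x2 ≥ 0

Primal min cᵀx s.t. Ax ≤ b, x ≥ 0  →  Dual max −bᵀy s.t. Aᵀy ≥ −c, y ≥ 0.

Maximize: z = -53y1 - 47y2 - 42y3 - 42y4

Subject to:
  3y1 + 2y2 + 5y3 + 2y4 ≥ 11
  5y1 + 5y2 + y3 + 4y4 ≥ 20
  y1, y2, y3, y4 ≥ 0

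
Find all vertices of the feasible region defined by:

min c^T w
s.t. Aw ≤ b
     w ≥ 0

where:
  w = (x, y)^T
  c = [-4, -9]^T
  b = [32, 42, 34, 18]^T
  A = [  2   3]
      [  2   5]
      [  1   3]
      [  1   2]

(0, 0), (16, 0), (10, 4), (6, 6), (0, 8.4)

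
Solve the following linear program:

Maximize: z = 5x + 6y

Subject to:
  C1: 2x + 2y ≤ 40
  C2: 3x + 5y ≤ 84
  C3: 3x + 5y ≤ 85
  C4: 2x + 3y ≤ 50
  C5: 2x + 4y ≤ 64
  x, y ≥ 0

Evaluate the objective at each vertex of the feasible region:
  z(0, 0) = 0
  z(20, 0) = 100
  z(10, 10) = 110  ←
  z(4, 14) = 104
  z(0, 16) = 96
The maximum is at x = 10, y = 10.

x = 10, y = 10, z = 110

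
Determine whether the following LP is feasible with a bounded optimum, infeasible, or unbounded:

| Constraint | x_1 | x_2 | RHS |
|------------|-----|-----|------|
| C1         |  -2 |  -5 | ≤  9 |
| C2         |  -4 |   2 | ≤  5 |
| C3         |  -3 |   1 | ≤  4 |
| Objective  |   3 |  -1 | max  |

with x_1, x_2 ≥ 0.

Unbounded (objective can increase without bound)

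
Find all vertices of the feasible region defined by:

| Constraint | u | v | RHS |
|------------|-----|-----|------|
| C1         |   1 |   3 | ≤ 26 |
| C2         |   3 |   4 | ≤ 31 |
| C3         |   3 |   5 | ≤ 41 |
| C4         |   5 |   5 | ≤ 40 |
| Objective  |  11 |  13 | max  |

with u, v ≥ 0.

(0, 0), (8, 0), (1, 7), (0, 7.75)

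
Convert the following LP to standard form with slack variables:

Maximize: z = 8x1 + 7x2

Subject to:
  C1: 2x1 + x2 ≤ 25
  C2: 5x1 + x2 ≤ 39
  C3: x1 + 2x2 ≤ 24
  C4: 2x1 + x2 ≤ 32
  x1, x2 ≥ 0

max z = 8x1 + 7x2

s.t.
  2x1 + x2 + s1 = 25
  5x1 + x2 + s2 = 39
  x1 + 2x2 + s3 = 24
  2x1 + x2 + s4 = 32
  x1, x2, s1, s2, s3, s4 ≥ 0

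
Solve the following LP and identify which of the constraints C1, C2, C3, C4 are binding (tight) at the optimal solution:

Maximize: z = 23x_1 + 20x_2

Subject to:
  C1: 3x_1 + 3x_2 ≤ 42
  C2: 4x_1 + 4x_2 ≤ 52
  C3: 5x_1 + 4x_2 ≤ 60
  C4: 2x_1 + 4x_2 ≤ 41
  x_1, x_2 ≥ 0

At x_1 = 8, x_2 = 5, compute slack b - a·x for each constraint:
  C1: 42 − 39 = 3  (slack)
  C2: 52 − 52 = 0  (binding)
  C3: 60 − 60 = 0  (binding)
  C4: 41 − 36 = 5  (slack)

Optimal: x_1 = 8, x_2 = 5
Binding: C2, C3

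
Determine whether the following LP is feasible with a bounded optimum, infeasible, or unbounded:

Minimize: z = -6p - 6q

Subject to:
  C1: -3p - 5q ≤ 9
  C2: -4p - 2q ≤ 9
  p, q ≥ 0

Unbounded (objective can decrease without bound)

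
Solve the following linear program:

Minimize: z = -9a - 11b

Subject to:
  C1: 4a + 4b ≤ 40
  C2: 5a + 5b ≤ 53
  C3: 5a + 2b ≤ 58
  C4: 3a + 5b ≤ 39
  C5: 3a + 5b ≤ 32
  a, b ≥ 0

Evaluate the objective at each vertex of the feasible region:
  z(0, 0) = 0
  z(10, 0) = -90
  z(9, 1) = -92  ←
  z(0, 6.4) = -70.4
The minimum is at a = 9, b = 1.

a = 9, b = 1, z = -92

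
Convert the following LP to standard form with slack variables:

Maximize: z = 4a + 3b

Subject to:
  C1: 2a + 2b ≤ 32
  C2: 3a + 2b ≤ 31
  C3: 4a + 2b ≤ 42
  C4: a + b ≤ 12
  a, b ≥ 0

max z = 4a + 3b

s.t.
  2a + 2b + s1 = 32
  3a + 2b + s2 = 31
  4a + 2b + s3 = 42
  a + b + s4 = 12
  a, b, s1, s2, s3, s4 ≥ 0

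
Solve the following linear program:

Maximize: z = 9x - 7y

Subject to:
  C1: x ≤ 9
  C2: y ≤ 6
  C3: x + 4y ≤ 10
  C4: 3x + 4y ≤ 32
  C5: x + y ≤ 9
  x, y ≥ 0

Evaluate the objective at each vertex of the feasible region:
  z(0, 0) = 0
  z(9, 0) = 81  ←
  z(8.667, 0.3333) = 75.67
  z(0, 2.5) = -17.5
The maximum is at x = 9, y = 0.

x = 9, y = 0, z = 81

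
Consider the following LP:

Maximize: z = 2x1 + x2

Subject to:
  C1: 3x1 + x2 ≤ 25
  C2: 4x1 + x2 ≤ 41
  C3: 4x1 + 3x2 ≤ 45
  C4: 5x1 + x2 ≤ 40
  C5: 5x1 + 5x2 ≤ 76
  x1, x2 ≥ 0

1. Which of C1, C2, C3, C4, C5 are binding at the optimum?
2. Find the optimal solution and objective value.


1. C1, C3
2. x1 = 6, x2 = 7, z = 19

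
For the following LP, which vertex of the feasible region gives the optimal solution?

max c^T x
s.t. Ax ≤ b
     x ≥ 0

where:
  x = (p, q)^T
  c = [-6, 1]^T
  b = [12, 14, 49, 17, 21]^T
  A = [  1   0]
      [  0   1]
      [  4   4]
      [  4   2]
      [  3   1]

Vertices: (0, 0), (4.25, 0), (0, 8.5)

Evaluate the objective at each vertex of the feasible region:
  z(0, 0) = 0
  z(4.25, 0) = -25.5
  z(0, 8.5) = 8.5  ←
The maximum is at p = 0, q = 8.5.

(0, 8.5)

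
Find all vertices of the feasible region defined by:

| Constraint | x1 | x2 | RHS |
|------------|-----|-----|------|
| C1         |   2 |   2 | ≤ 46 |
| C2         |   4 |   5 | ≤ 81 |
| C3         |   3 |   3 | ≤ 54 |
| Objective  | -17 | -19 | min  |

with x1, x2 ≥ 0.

(0, 0), (18, 0), (9, 9), (0, 16.2)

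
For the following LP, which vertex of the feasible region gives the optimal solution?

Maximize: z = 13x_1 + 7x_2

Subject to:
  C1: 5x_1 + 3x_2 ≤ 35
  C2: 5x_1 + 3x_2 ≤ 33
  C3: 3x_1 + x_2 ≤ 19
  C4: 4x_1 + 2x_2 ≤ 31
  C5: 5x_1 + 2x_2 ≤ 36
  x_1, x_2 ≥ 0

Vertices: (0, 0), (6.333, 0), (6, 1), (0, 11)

Evaluate the objective at each vertex of the feasible region:
  z(0, 0) = 0
  z(6.333, 0) = 82.33
  z(6, 1) = 85  ←
  z(0, 11) = 77
The maximum is at x_1 = 6, x_2 = 1.

(6, 1)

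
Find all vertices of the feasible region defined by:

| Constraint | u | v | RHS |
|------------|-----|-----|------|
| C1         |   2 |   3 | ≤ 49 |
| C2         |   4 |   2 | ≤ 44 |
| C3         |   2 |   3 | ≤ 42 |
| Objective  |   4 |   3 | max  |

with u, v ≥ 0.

(0, 0), (11, 0), (6, 10), (0, 14)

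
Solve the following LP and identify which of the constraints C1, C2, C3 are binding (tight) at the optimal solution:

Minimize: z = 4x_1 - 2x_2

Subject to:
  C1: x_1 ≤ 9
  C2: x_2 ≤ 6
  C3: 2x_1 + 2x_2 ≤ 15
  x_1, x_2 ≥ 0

At x_1 = 0, x_2 = 6, compute slack b - a·x for each constraint:
  C1: 9 − 0 = 9  (slack)
  C2: 6 − 6 = 0  (binding)
  C3: 15 − 12 = 3  (slack)

Optimal: x_1 = 0, x_2 = 6
Binding: C2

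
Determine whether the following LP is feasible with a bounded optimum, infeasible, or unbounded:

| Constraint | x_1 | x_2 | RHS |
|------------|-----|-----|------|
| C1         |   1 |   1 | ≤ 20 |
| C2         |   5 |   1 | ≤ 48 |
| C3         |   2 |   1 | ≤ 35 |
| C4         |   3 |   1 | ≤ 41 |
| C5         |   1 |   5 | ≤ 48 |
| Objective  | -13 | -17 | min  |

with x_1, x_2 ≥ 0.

Feasible with a bounded optimal solution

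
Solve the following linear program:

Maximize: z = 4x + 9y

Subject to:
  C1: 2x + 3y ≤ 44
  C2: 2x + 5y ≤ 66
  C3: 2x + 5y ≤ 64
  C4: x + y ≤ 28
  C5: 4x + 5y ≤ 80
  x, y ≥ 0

Evaluate the objective at each vertex of the feasible region:
  z(0, 0) = 0
  z(20, 0) = 80
  z(10, 8) = 112
  z(7, 10) = 118  ←
  z(0, 12.8) = 115.2
The maximum is at x = 7, y = 10.

x = 7, y = 10, z = 118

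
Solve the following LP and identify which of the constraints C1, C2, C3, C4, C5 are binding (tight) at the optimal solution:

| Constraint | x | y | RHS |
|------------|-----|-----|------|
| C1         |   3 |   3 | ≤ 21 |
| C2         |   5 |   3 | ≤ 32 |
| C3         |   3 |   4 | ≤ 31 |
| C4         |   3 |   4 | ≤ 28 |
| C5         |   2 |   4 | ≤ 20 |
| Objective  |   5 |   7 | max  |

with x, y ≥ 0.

At x = 4, y = 3, compute slack b - a·x for each constraint:
  C1: 21 − 21 = 0  (binding)
  C2: 32 − 29 = 3  (slack)
  C3: 31 − 24 = 7  (slack)
  C4: 28 − 24 = 4  (slack)
  C5: 20 − 20 = 0  (binding)

Optimal: x = 4, y = 3
Binding: C1, C5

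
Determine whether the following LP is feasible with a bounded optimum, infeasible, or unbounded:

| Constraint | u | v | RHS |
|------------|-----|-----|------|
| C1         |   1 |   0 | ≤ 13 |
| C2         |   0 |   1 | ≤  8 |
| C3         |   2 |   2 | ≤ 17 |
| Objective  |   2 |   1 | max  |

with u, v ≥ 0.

Feasible with a bounded optimal solution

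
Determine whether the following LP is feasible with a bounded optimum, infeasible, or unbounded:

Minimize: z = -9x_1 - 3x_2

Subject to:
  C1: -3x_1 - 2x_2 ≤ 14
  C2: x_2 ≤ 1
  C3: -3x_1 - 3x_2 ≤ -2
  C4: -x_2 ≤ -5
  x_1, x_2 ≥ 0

Infeasible (no feasible solution exists)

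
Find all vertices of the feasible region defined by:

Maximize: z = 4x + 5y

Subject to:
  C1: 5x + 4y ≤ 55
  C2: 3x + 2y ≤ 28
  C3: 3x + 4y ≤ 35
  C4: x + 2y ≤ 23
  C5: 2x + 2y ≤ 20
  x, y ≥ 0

(0, 0), (9.333, 0), (8, 2), (5, 5), (0, 8.75)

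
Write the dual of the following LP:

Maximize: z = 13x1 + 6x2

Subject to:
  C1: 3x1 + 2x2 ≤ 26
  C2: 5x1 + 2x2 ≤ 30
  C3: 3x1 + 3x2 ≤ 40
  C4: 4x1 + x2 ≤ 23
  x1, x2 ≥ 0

Primal max cᵀx s.t. Ax ≤ b, x ≥ 0  →  Dual min bᵀy s.t. Aᵀy ≥ c, y ≥ 0.

Minimize: z = 26y1 + 30y2 + 40y3 + 23y4

Subject to:
  3y1 + 5y2 + 3y3 + 4y4 ≥ 13
  2y1 + 2y2 + 3y3 + y4 ≥ 6
  y1, y2, y3, y4 ≥ 0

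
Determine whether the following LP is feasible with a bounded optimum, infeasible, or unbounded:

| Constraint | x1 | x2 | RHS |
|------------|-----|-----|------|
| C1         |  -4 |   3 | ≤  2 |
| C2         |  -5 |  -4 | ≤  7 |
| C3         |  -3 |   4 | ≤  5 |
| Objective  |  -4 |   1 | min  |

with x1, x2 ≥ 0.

Unbounded (objective can decrease without bound)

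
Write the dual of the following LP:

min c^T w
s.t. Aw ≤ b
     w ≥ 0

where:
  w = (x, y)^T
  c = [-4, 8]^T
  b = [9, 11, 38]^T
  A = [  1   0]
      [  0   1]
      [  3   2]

Primal min cᵀx s.t. Ax ≤ b, x ≥ 0  →  Dual max −bᵀy s.t. Aᵀy ≥ −c, y ≥ 0.

Maximize: z = -9y1 - 11y2 - 38y3

Subject to:
  y1 + 3y3 ≥ 4
  y2 + 2y3 ≥ -8
  y1, y2, y3 ≥ 0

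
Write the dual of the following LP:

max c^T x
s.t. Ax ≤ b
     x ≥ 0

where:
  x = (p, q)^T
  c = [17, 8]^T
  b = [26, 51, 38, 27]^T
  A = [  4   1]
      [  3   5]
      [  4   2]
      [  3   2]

Primal max cᵀx s.t. Ax ≤ b, x ≥ 0  →  Dual min bᵀy s.t. Aᵀy ≥ c, y ≥ 0.

Minimize: z = 26y1 + 51y2 + 38y3 + 27y4

Subject to:
  4y1 + 3y2 + 4y3 + 3y4 ≥ 17
  y1 + 5y2 + 2y3 + 2y4 ≥ 8
  y1, y2, y3, y4 ≥ 0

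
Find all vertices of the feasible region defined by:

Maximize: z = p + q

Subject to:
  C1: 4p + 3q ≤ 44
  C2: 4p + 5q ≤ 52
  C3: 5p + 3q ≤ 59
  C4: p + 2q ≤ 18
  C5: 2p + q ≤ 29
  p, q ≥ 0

(0, 0), (11, 0), (8, 4), (4.667, 6.667), (0, 9)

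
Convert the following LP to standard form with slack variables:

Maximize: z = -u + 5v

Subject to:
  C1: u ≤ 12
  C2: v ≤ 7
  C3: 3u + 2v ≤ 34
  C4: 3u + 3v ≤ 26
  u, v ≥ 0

max z = -u + 5v

s.t.
  u + s1 = 12
  v + s2 = 7
  3u + 2v + s3 = 34
  3u + 3v + s4 = 26
  u, v, s1, s2, s3, s4 ≥ 0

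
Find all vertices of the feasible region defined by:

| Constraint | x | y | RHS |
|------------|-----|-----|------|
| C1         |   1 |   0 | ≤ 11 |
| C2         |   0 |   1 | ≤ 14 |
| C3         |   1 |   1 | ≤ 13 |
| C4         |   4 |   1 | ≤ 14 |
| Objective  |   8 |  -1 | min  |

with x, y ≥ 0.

(0, 0), (3.5, 0), (0.3333, 12.67), (0, 13)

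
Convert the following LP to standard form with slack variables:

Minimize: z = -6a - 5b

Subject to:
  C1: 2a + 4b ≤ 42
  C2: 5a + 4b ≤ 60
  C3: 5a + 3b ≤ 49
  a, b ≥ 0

min z = -6a - 5b

s.t.
  2a + 4b + s1 = 42
  5a + 4b + s2 = 60
  5a + 3b + s3 = 49
  a, b, s1, s2, s3 ≥ 0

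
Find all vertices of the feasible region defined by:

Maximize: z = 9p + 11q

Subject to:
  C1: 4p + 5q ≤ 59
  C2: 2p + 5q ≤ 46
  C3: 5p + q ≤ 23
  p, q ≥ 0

(0, 0), (4.6, 0), (3, 8), (0, 9.2)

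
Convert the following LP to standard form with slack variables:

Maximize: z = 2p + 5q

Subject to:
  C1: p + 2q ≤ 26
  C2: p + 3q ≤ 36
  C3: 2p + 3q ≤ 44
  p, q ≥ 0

max z = 2p + 5q

s.t.
  p + 2q + s1 = 26
  p + 3q + s2 = 36
  2p + 3q + s3 = 44
  p, q, s1, s2, s3 ≥ 0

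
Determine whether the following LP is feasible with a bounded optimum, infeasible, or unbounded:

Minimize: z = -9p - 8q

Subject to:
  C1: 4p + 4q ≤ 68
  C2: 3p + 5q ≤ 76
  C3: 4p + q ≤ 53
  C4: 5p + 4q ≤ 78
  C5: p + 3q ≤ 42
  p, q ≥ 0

Feasible with a bounded optimal solution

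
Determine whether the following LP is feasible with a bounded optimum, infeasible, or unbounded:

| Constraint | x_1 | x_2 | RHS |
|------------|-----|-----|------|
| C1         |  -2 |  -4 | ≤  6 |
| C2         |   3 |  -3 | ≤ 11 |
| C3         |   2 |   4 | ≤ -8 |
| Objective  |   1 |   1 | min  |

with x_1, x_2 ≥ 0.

Infeasible (no feasible solution exists)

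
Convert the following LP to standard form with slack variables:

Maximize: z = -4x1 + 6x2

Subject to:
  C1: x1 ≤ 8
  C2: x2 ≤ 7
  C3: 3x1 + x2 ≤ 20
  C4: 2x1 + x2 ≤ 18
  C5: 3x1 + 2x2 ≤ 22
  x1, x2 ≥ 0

max z = -4x1 + 6x2

s.t.
  x1 + s1 = 8
  x2 + s2 = 7
  3x1 + x2 + s3 = 20
  2x1 + x2 + s4 = 18
  3x1 + 2x2 + s5 = 22
  x1, x2, s1, s2, s3, s4, s5 ≥ 0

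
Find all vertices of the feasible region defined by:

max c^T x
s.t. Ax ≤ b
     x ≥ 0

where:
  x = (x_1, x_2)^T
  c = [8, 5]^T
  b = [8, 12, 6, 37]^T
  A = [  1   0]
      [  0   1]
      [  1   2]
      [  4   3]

(0, 0), (6, 0), (0, 3)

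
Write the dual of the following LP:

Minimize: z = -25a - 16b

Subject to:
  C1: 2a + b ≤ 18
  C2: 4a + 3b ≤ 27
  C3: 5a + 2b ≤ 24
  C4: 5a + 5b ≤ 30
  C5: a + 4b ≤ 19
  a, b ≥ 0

Primal min cᵀx s.t. Ax ≤ b, x ≥ 0  →  Dual max −bᵀy s.t. Aᵀy ≥ −c, y ≥ 0.

Maximize: z = -18y1 - 27y2 - 24y3 - 30y4 - 19y5

Subject to:
  2y1 + 4y2 + 5y3 + 5y4 + y5 ≥ 25
  y1 + 3y2 + 2y3 + 5y4 + 4y5 ≥ 16
  y1, y2, y3, y4, y5 ≥ 0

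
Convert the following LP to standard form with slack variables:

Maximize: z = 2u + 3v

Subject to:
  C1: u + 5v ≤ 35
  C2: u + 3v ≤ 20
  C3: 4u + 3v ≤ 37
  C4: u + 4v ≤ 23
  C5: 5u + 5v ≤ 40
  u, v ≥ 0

max z = 2u + 3v

s.t.
  u + 5v + s1 = 35
  u + 3v + s2 = 20
  4u + 3v + s3 = 37
  u + 4v + s4 = 23
  5u + 5v + s5 = 40
  u, v, s1, s2, s3, s4, s5 ≥ 0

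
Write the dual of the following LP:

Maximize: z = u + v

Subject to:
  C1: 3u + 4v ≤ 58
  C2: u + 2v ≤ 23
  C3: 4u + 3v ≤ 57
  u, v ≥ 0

Primal max cᵀx s.t. Ax ≤ b, x ≥ 0  →  Dual min bᵀy s.t. Aᵀy ≥ c, y ≥ 0.

Minimize: z = 58y1 + 23y2 + 57y3

Subject to:
  3y1 + y2 + 4y3 ≥ 1
  4y1 + 2y2 + 3y3 ≥ 1
  y1, y2, y3 ≥ 0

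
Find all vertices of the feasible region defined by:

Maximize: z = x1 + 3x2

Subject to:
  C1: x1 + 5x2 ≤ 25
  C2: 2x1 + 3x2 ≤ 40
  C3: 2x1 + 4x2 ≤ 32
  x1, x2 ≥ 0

(0, 0), (16, 0), (10, 3), (0, 5)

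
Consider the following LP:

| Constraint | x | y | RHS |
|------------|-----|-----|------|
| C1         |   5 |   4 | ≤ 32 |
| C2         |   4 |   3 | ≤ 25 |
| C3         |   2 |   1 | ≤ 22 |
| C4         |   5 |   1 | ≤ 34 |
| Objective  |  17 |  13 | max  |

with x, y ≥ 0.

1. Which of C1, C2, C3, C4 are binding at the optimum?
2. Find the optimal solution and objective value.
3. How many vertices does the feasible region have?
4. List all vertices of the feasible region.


1. C1, C2
2. x = 4, y = 3, z = 107
3. 4
4. (0, 0), (6.25, 0), (4, 3), (0, 8)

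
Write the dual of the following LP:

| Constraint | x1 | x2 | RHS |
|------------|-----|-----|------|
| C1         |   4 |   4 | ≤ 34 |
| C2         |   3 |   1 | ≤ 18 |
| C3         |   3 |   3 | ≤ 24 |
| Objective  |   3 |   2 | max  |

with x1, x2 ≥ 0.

Primal max cᵀx s.t. Ax ≤ b, x ≥ 0  →  Dual min bᵀy s.t. Aᵀy ≥ c, y ≥ 0.

Minimize: z = 34y1 + 18y2 + 24y3

Subject to:
  4y1 + 3y2 + 3y3 ≥ 3
  4y1 + y2 + 3y3 ≥ 2
  y1, y2, y3 ≥ 0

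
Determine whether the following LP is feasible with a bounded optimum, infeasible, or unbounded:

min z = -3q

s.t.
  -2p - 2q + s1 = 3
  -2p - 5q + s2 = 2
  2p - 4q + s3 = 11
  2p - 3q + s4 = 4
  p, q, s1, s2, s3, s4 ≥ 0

Unbounded (objective can decrease without bound)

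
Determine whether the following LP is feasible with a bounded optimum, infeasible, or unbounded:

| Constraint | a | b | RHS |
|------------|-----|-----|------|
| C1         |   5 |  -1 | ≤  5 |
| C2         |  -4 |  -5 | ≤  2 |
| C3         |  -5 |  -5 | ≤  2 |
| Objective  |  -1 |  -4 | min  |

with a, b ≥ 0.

Unbounded (objective can decrease without bound)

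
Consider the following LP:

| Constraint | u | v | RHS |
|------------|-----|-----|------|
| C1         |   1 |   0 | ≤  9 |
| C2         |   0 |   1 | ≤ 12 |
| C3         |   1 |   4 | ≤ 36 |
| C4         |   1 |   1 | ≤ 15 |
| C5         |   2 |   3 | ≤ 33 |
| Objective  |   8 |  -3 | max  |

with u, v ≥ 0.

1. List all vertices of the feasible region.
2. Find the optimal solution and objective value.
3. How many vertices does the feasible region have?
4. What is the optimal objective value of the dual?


1. (0, 0), (9, 0), (9, 5), (4.8, 7.8), (0, 9)
2. u = 9, v = 0, z = 72
3. 5
4. 72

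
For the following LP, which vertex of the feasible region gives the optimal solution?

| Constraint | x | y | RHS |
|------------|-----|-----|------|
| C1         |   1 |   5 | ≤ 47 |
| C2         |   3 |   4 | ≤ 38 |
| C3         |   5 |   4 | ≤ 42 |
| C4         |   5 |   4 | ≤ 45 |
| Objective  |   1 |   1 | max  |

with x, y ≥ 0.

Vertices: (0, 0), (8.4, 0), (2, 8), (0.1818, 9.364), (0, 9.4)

Evaluate the objective at each vertex of the feasible region:
  z(0, 0) = 0
  z(8.4, 0) = 8.4
  z(2, 8) = 10  ←
  z(0.1818, 9.364) = 9.545
  z(0, 9.4) = 9.4
The maximum is at x = 2, y = 8.

(2, 8)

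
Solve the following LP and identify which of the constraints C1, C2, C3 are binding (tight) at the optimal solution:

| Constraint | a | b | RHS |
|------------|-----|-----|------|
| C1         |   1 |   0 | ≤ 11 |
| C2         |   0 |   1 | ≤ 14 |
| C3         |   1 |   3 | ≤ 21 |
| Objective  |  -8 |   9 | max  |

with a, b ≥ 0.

At a = 0, b = 7, compute slack b - a·x for each constraint:
  C1: 11 − 0 = 11  (slack)
  C2: 14 − 7 = 7  (slack)
  C3: 21 − 21 = 0  (binding)

Optimal: a = 0, b = 7
Binding: C3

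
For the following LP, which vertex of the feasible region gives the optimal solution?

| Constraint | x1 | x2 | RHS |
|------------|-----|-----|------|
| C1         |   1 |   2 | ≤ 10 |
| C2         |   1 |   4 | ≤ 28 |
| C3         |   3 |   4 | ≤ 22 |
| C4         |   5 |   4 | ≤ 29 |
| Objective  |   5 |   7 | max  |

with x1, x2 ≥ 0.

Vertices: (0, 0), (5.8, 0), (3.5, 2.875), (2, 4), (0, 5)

Evaluate the objective at each vertex of the feasible region:
  z(0, 0) = 0
  z(5.8, 0) = 29
  z(3.5, 2.875) = 37.62
  z(2, 4) = 38  ←
  z(0, 5) = 35
The maximum is at x1 = 2, x2 = 4.

(2, 4)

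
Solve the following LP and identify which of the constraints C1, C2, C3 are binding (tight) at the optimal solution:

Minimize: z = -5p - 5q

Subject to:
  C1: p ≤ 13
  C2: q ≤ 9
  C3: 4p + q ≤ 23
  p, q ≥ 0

At p = 3.5, q = 9, compute slack b - a·x for each constraint:
  C1: 13 − 3.5 = 9.5  (slack)
  C2: 9 − 9 = 0  (binding)
  C3: 23 − 23 = 0  (binding)

Optimal: p = 3.5, q = 9
Binding: C2, C3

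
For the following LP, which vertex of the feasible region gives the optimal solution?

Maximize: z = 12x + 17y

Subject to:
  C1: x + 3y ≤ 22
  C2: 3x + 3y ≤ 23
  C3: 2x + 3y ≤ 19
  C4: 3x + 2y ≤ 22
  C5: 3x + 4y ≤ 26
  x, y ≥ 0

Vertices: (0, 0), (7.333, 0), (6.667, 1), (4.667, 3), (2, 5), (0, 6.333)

Evaluate the objective at each vertex of the feasible region:
  z(0, 0) = 0
  z(7.333, 0) = 88
  z(6.667, 1) = 97
  z(4.667, 3) = 107
  z(2, 5) = 109  ←
  z(0, 6.333) = 107.7
The maximum is at x = 2, y = 5.

(2, 5)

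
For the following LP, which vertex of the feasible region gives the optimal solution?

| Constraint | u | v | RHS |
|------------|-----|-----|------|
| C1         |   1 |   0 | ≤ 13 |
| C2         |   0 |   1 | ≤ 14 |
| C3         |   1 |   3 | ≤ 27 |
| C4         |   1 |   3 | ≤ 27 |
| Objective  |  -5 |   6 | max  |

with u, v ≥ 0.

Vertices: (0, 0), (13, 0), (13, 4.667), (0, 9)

Evaluate the objective at each vertex of the feasible region:
  z(0, 0) = 0
  z(13, 0) = -65
  z(13, 4.667) = -37
  z(0, 9) = 54  ←
The maximum is at u = 0, v = 9.

(0, 9)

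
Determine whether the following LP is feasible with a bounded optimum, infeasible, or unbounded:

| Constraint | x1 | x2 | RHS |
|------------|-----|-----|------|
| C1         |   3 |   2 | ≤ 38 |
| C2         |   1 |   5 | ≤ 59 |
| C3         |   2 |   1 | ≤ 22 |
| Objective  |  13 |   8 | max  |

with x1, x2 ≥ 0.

Feasible with a bounded optimal solution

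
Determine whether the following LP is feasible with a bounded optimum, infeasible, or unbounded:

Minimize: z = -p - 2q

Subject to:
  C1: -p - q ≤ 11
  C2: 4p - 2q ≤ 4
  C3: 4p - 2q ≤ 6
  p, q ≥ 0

Unbounded (objective can decrease without bound)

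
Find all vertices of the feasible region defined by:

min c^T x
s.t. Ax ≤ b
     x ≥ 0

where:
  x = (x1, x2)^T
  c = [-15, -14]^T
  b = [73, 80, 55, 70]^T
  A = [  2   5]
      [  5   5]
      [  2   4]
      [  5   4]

(0, 0), (14, 0), (6, 10), (4.5, 11.5), (0, 13.75)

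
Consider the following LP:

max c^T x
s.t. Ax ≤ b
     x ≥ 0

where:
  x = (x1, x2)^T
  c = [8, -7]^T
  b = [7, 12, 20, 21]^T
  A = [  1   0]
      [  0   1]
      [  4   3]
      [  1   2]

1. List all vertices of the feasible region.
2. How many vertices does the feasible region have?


1. (0, 0), (5, 0), (0, 6.667)
2. 3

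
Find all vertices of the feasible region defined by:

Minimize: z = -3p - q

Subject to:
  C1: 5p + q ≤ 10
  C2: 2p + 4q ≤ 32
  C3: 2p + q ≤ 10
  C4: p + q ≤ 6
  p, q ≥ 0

(0, 0), (2, 0), (1, 5), (0, 6)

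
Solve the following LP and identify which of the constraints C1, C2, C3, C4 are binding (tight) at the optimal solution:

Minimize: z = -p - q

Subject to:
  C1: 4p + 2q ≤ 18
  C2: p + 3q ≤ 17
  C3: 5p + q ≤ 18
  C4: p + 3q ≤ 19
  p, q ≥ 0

At p = 2, q = 5, compute slack b - a·x for each constraint:
  C1: 18 − 18 = 0  (binding)
  C2: 17 − 17 = 0  (binding)
  C3: 18 − 15 = 3  (slack)
  C4: 19 − 17 = 2  (slack)

Optimal: p = 2, q = 5
Binding: C1, C2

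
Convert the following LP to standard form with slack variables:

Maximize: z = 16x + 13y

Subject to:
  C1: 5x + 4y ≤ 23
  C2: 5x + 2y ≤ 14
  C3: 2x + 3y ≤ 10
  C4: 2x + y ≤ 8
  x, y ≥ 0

max z = 16x + 13y

s.t.
  5x + 4y + s1 = 23
  5x + 2y + s2 = 14
  2x + 3y + s3 = 10
  2x + y + s4 = 8
  x, y, s1, s2, s3, s4 ≥ 0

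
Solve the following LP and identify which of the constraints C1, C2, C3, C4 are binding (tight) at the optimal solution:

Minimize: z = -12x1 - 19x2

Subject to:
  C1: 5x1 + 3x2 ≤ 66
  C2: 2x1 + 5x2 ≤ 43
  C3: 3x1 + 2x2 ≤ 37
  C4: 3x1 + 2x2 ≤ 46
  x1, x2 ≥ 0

At x1 = 9, x2 = 5, compute slack b - a·x for each constraint:
  C1: 66 − 60 = 6  (slack)
  C2: 43 − 43 = 0  (binding)
  C3: 37 − 37 = 0  (binding)
  C4: 46 − 37 = 9  (slack)

Optimal: x1 = 9, x2 = 5
Binding: C2, C3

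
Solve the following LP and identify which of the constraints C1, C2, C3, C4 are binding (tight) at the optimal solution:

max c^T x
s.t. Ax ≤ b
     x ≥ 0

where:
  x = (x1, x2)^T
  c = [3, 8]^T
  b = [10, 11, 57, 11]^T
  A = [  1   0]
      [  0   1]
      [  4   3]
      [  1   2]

At x1 = 0, x2 = 5.5, compute slack b - a·x for each constraint:
  C1: 10 − 0 = 10  (slack)
  C2: 11 − 5.5 = 5.5  (slack)
  C3: 57 − 16.5 = 40.5  (slack)
  C4: 11 − 11 = 0  (binding)

Optimal: x1 = 0, x2 = 5.5
Binding: C4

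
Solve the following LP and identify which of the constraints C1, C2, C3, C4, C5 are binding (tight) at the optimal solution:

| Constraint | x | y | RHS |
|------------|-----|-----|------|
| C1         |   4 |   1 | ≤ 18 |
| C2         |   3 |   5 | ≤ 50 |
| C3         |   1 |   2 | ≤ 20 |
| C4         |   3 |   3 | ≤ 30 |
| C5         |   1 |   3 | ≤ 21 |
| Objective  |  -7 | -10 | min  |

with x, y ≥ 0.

At x = 3, y = 6, compute slack b - a·x for each constraint:
  C1: 18 − 18 = 0  (binding)
  C2: 50 − 39 = 11  (slack)
  C3: 20 − 15 = 5  (slack)
  C4: 30 − 27 = 3  (slack)
  C5: 21 − 21 = 0  (binding)

Optimal: x = 3, y = 6
Binding: C1, C5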